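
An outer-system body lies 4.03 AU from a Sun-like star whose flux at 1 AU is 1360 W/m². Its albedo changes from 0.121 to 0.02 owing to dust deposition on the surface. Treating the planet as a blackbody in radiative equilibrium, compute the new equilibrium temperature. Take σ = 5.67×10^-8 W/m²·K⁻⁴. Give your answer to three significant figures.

Flux at the orbit: S = 1360/(4.03)² = 83.74 W/m².
New equilibrium: T₂ = [(1−0.02)·83.74/(4σ)]^(1/4) = 137.9 K.

138 kelvin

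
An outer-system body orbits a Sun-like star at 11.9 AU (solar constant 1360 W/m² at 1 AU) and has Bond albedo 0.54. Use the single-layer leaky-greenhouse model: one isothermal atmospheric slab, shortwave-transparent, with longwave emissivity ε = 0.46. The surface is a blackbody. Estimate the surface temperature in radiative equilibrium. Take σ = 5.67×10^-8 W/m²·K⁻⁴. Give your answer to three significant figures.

70.9 kelvin

Irradiance scales as 1/d², so S = 1360 W/m² × (1/11.9)² = 9.604 W/m².
At the top of the atmosphere, σT_e⁴ = S(1−α)/4 = 1.104 W/m², giving T_e = 66.43 K.
The surface balance (absorbed SW + ε·downward IR = σT_s⁴) with T_a⁴ = T_s⁴/2 reduces to T_s = T_e·[2/(2−ε)]^¼ = 70.92 K.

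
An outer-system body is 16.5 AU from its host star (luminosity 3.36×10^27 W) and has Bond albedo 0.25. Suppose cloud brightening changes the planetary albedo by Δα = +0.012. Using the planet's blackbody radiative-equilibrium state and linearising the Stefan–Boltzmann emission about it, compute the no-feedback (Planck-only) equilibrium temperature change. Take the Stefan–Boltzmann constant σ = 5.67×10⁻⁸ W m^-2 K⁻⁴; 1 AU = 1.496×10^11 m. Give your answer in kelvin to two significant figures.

-0.44 K

d = 16.5 × 1.496×10^11 m = 2.468×10^12 m.
Flux at the orbit: S = L/(4πd²) = 3.36×10^27/(4π·(2.47×10^12)²) = 43.88 W m^-2.
Unperturbed T_e = [43.88·(1−0.25)/(4σ)]^¼ = 109.8 K.
TOA radiative forcing: ΔF = −S·Δα/4 = −43.88·(+0.012)/4 = -0.1316 W m^-2.
Linearising σT⁴ gives d(σT⁴)/dT = 4σT_e³ = 0.2999 W m^-2 per K.
So ΔT₀ = -0.1316/0.2999 = -0.439 K.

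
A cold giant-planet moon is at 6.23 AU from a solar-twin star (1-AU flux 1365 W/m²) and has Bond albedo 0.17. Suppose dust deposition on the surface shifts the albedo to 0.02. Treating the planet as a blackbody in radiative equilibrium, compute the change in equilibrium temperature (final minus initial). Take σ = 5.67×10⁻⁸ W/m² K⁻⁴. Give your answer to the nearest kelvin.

Irradiance scales as 1/d², so S = 1365 W/m² × (1/6.23)² = 35.17 W/m².
Initial: T₁ = [S(1−0.17)/(4σ)]^(1/4) = 106.5 K.
Final:   T₂ = [S(1−0.02)/(4σ)]^(1/4) = 111.0 K.
Change: 111.0 − 106.5 = 4.517 K.

5 K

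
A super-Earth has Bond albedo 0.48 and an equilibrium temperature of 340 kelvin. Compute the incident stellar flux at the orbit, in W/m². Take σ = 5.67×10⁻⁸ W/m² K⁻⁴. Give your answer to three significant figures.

Invert the energy balance for S: S = 4σT⁴/(1−α).
σT⁴ = 5.67×10⁻⁸·(340)⁴ = 757.7 W/m².
So S = 4×757.7/(1−0.48) = 5828 W/m².

5830 W/m²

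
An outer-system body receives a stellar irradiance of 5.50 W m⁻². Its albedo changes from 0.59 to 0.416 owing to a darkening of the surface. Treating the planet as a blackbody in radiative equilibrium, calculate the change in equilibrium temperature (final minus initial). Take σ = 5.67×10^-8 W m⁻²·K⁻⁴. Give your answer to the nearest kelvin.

Initial: T₁ = [S(1−0.59)/(4σ)]^(1/4) = 56.15 K.
Final:   T₂ = [S(1−0.416)/(4σ)]^(1/4) = 61.35 K.
ΔT = T₂ − T₁ = 5.192 K.

5 K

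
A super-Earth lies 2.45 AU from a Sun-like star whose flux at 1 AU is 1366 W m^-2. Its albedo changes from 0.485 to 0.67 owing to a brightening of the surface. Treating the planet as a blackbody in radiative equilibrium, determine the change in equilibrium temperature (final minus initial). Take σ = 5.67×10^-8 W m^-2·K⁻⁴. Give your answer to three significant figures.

By the inverse-square law, S = 1366/2.45² = 227.6 W m^-2.
Initial: T₁ = [S(1−0.485)/(4σ)]^(1/4) = 150.8 K.
With α = 0.67, T₂ = 134.9 K.
ΔT = T₂ − T₁ = -15.88 K.

-15.9 K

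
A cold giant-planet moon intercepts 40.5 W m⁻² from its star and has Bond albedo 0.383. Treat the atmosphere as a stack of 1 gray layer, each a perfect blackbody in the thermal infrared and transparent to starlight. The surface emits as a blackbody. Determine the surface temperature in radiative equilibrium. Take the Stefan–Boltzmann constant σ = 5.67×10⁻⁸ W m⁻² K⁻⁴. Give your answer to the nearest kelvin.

122 kelvin

OLR = S(1−α)/4 = 6.247 W m⁻²; the top layer radiates at T_e = 102.5 K.
Layer-by-layer balance gives σT_s⁴ = (N+1)σT_e⁴, so T_s = 2^¼·102.5 = 121.8 K.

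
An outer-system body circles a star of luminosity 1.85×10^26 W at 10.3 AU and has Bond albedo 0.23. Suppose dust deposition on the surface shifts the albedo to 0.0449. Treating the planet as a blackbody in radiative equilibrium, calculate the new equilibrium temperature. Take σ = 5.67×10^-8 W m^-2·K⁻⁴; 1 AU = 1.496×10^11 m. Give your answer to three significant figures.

71.5 K

Orbital distance: d = 10.3 AU = 1.541×10^12 m.
Spreading L over a sphere of radius d: S = 1.85×10^26/(4π·1.54×10^12²) = 6.200 W m^-2.
T₂ = [S(1−α₂)/(4σ)]^(1/4) = [6.200·0.955/(4σ)]^(1/4) = 71.48 K.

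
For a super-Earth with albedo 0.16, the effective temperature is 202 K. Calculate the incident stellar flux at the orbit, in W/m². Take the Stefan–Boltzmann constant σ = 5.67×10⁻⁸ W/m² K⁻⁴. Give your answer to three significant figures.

450 W/m²

Invert the energy balance for S: S = 4σT⁴/(1−α).
The emitted flux is σT⁴ = 94.40 W/m².
So S = 4×94.40/(1−0.16) = 449.5 W/m².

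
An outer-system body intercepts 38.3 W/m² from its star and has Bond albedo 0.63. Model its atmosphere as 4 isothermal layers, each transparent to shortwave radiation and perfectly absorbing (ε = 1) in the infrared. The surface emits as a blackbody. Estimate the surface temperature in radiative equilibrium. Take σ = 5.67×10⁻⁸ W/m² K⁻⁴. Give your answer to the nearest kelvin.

OLR = S(1−α)/4 = 3.543 W/m²; the top layer radiates at T_e = 88.91 K.
Layer-by-layer balance gives σT_s⁴ = (N+1)σT_e⁴, so T_s = 5^¼·88.91 = 132.9 K.

133 K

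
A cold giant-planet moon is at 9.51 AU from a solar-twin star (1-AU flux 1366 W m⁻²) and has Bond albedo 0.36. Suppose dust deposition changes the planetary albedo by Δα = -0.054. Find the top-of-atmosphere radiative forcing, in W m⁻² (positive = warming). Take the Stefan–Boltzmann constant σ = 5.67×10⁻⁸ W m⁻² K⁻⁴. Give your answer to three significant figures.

Irradiance scales as 1/d², so S = 1366 W m⁻² × (1/9.51)² = 15.10 W m⁻².
ΔF = −(S/4)Δα = −(15.10/4)×(-0.054) = 0.2039 W m⁻².

0.204 W m⁻²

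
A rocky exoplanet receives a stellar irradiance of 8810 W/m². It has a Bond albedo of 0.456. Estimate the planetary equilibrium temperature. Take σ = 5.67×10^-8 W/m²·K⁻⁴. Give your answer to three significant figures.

Absorbed flux (global mean): S(1−α)/4 = 8810·0.544/4 = 1198 W/m².
Set σT⁴ = 1198 → T = (1198/σ)^(1/4) = 381.3 K.

381 K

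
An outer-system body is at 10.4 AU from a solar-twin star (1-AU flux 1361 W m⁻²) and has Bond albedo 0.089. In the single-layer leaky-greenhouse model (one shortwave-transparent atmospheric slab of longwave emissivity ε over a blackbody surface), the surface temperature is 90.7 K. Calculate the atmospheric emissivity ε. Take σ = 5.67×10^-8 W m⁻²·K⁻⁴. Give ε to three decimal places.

0.506

By the inverse-square law, S = 1361/10.4² = 12.58 W m⁻².
TOA balance gives T_e = 84.32 K.
Inverting T_s⁴ = 2T_e⁴/(2−ε): (T_e/T_s)⁴ = 0.7469, so ε = 2(1 − 0.7469) = 0.5063.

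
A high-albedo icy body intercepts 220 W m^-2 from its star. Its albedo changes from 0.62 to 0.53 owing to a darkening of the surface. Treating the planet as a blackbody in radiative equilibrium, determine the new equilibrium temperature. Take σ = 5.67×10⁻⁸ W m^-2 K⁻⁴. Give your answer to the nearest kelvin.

New equilibrium: T₂ = [(1−0.53)·220.0/(4σ)]^(1/4) = 146.1 K.

146 kelvin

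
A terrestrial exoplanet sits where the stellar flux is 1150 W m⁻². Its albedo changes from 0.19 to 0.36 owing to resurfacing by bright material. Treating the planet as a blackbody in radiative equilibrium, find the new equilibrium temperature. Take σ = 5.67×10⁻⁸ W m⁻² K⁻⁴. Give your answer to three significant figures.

239 K

New equilibrium: T₂ = [(1−0.36)·1150/(4σ)]^(1/4) = 238.7 K.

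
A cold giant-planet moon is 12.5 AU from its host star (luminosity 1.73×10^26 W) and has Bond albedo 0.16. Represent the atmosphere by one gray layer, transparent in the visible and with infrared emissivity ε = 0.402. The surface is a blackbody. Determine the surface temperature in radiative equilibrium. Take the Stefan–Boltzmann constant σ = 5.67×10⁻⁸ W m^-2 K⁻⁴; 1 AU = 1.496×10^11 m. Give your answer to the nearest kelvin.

65 K

d = 12.5 × 1.496×10^11 m = 1.870×10^12 m.
Flux at the orbit: S = L/(4πd²) = 1.73×10^26/(4π·(1.87×10^12)²) = 3.937 W m^-2.
The planet radiates to space at T_e = [S(1−α)/(4σ)]^(1/4) = 61.79 K.
Surface balance with a leaky layer gives σT_s⁴ = σT_e⁴·2/(2−ε), so T_s = T_e·[2/(2−0.402)]^(1/4) = 65.36 K.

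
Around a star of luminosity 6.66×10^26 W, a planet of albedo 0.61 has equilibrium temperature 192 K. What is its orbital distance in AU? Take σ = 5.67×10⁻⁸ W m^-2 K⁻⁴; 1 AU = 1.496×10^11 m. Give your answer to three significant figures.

1.73 AU

The flux needed for this T is 4σT⁴/(1−0.61) = 790.3 W m^-2.
Then d = [L/(4πS)]^(1/2) = 2.590×10^11 m, i.e. 1.731 AU.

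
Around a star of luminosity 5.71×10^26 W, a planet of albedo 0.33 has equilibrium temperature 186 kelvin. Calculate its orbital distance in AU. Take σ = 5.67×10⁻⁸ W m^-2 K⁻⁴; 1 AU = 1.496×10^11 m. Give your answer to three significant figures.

The flux needed for this T is 4σT⁴/(1−0.33) = 405.2 W m^-2.
S = L/(4πd²) → d = √(L/4πS) = √(5.71×10^26/(4π·405.2)) = 3.349×10^11 m = 2.239 AU.

2.24 AU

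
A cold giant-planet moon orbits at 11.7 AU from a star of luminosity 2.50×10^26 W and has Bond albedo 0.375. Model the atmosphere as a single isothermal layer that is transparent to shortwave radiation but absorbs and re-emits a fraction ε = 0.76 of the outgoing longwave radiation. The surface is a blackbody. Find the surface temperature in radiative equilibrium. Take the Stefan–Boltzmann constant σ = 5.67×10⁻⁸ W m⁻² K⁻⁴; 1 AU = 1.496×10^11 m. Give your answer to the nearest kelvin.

Orbital distance: d = 11.7 AU = 1.750×10^12 m.
S = L/(4πd²) = 6.494 W m⁻².
At the top of the atmosphere, σT_e⁴ = S(1−α)/4 = 1.015 W m⁻², giving T_e = 65.04 K.
Surface balance with a leaky layer gives σT_s⁴ = σT_e⁴·2/(2−ε), so T_s = T_e·[2/(2−0.76)]^(1/4) = 73.30 K.

73 K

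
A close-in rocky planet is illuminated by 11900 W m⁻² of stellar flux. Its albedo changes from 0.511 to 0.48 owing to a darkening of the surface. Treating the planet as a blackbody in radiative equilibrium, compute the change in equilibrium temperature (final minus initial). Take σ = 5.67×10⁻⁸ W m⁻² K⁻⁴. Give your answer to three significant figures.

Initial: T₁ = [S(1−0.511)/(4σ)]^(1/4) = 400.2 K.
After:  T₂ = [11900·0.52/(4σ)]^(1/4) = 406.4 K.
ΔT = T₂ − T₁ = 6.198 K.

6.20 kelvin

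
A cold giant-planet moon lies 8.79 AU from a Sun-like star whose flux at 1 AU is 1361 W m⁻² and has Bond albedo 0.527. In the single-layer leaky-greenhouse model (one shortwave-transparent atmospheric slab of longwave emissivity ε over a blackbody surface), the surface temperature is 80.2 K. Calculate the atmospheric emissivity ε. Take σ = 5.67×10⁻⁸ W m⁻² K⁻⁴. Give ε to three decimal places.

Flux at the orbit: S = 1361/(8.79)² = 17.61 W m⁻².
TOA balance gives T_e = 77.85 K.
Since (2−ε)/2 = (T_e/T_s)⁴ = 0.8880, ε = 0.2240.

0.224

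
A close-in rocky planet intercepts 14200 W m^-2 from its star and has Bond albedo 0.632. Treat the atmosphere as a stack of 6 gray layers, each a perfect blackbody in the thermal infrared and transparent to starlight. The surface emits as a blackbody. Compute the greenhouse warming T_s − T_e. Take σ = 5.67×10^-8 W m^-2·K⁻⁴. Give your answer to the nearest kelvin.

The effective emission temperature is T_e = [S(1−α)/(4σ)]^¼ = 389.6 K.
T_s = (N+1)^(1/4)·T_e = 633.7 K.
So the greenhouse effect raises the surface by 633.7 − 389.6 = 244.1 K.

244 K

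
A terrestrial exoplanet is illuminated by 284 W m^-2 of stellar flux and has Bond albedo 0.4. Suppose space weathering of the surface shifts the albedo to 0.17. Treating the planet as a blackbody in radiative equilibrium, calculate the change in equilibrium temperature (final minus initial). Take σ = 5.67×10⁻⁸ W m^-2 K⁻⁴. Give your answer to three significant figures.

14.0 K

Before: T₁ = [284.0·0.6/(4σ)]^(1/4) = 165.6 K.
With α = 0.17, T₂ = 179.6 K.
ΔT = T₂ − T₁ = 13.99 K.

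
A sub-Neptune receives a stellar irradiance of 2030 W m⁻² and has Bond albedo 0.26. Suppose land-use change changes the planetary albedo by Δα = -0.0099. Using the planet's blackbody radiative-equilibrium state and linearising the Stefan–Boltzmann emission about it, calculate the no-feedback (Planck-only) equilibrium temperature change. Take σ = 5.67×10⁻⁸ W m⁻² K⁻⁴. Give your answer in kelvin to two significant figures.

0.95 kelvin

Reference equilibrium: T_e = [S(1−α)/(4σ)]^(1/4) = 285.3 K.
ΔF = −(S/4)Δα = −(2030/4)×(-0.0099) = 5.024 W m⁻².
Linearising σT⁴ gives d(σT⁴)/dT = 4σT_e³ = 5.266 W m⁻² per K.
So ΔT₀ = 5.024/5.266 = 0.954 K.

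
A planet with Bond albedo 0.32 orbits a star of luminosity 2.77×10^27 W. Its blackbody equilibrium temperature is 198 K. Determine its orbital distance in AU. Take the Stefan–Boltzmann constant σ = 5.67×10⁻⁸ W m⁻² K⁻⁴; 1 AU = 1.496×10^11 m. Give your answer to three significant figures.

4.38 AU

The flux needed for this T is 4σT⁴/(1−0.32) = 512.6 W m⁻².
S = L/(4πd²) → d = √(L/4πS) = √(2.77×10^27/(4π·512.6)) = 6.557×10^11 m = 4.383 AU.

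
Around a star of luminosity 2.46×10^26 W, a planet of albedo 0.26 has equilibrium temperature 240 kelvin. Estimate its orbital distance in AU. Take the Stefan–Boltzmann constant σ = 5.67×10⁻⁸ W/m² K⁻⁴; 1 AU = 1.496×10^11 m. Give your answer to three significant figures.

Energy balance gives S = 4σT⁴/(1−α) = 1017 W/m².
Then d = [L/(4πS)]^(1/2) = 1.388×10^11 m, i.e. 0.9275 AU.

0.927 AU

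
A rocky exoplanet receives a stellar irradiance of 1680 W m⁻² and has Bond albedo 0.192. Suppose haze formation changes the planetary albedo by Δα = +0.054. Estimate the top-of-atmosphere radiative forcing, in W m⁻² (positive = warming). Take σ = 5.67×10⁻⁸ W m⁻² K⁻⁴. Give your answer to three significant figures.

-22.7 W m⁻²

The change in absorbed flux is Δ[S(1−α)/4] = −SΔα/4 = -22.68 W m⁻².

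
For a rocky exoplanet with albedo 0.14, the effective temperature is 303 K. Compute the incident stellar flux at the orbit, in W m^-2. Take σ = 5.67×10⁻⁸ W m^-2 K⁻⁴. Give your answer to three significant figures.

2220 W m^-2

From S(1−α)/4 = σT⁴: S = 4σT⁴/(1−α).
σT⁴ = 5.67×10⁻⁸·(303)⁴ = 477.9 W m^-2.
So S = 4×477.9/(1−0.14) = 2223 W m^-2.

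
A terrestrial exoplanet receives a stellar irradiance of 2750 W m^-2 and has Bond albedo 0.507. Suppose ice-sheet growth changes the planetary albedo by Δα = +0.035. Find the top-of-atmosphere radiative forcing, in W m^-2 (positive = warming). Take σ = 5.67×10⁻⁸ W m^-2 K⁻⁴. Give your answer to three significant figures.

The change in absorbed flux is Δ[S(1−α)/4] = −SΔα/4 = -24.06 W m^-2.

-24.1 W m^-2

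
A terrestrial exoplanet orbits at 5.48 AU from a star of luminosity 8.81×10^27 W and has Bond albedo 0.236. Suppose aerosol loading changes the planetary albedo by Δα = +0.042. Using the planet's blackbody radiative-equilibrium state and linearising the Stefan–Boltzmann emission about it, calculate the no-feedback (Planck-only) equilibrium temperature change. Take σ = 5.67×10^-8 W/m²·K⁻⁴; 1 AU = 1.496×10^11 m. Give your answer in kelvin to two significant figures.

-3.3 kelvin

d = 5.48 × 1.496×10^11 m = 8.198×10^11 m.
S = L/(4πd²) = 1043 W/m².
Reference equilibrium: T_e = [S(1−α)/(4σ)]^(1/4) = 243.5 K.
ΔF = −(S/4)Δα = −(1043/4)×(+0.042) = -10.95 W/m².
Planck response: λ_P = 4σT_e³ = 4·5.67×10⁻⁸·(243.5)³ = 3.273 W/m²/K.
ΔT₀ = ΔF/λ_P = -10.95/3.273 = -3.35 K.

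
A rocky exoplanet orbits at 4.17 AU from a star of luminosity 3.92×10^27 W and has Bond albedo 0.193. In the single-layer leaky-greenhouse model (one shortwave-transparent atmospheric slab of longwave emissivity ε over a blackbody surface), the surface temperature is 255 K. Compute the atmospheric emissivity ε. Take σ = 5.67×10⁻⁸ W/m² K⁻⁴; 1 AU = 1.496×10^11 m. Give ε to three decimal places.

0.651

d = 4.17 × 1.496×10^11 m = 6.238×10^11 m.
Flux at the orbit: S = L/(4πd²) = 3.92×10^27/(4π·(6.24×10^11)²) = 801.6 W/m².
TOA balance gives T_e = 231.1 K.
Since (2−ε)/2 = (T_e/T_s)⁴ = 0.6745, ε = 0.6509.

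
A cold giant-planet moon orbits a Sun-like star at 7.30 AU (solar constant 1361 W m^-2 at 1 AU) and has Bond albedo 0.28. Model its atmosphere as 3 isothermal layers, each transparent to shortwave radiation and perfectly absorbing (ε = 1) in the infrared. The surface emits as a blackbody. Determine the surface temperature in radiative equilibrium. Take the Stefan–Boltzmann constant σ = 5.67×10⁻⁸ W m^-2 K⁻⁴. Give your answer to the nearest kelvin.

Flux at the orbit: S = 1361/(7.30)² = 25.54 W m^-2.
OLR = S(1−α)/4 = 4.597 W m^-2; the top layer radiates at T_e = 94.89 K.
For an N-layer opaque stack, T_s⁴ = (N+1)T_e⁴, hence T_s = (4)^(1/4)×94.89 K = 134.2 K.

134 K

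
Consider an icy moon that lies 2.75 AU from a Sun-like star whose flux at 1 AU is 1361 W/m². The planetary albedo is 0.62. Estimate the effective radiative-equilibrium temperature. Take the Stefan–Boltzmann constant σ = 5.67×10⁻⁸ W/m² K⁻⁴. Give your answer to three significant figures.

132 K

Irradiance scales as 1/d², so S = 1361 W/m² × (1/2.75)² = 180.0 W/m².
The planet absorbs (1−α)S over its disc πR² and re-emits over 4πR², so the mean absorbed flux is (1−0.62)·180.0/4 = 17.10 W/m².
In equilibrium σT⁴ equals this, so T = 131.8 K.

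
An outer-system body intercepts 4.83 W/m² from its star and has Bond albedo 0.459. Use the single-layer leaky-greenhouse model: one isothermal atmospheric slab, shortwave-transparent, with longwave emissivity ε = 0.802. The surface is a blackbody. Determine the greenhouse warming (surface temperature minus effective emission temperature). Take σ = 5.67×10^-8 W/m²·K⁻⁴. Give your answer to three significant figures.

7.96 kelvin

Effective emission temperature (TOA balance): σT_e⁴ = S(1−α)/4 = 0.6533 W/m² → T_e = 58.26 K.
For a single slab of emissivity ε, T_s⁴ = 2T_e⁴/(2−ε); thus T_s = 58.26·(1.669)^(1/4) = 66.22 K.
The atmosphere warms the surface by 7.964 K.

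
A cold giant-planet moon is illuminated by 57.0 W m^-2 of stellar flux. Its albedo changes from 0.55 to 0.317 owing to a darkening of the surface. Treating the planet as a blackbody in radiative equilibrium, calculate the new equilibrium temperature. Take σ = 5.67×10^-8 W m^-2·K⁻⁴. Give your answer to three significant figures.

114 kelvin

T₂ = [S(1−α₂)/(4σ)]^(1/4) = [57.00·0.683/(4σ)]^(1/4) = 114.5 K.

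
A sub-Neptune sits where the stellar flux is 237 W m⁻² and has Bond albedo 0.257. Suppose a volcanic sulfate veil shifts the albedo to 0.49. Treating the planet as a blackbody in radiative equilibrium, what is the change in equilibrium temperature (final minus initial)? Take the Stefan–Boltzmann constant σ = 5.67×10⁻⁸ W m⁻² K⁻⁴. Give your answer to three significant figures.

Before: T₁ = [237.0·0.743/(4σ)]^(1/4) = 166.9 K.
Final:   T₂ = [S(1−0.49)/(4σ)]^(1/4) = 151.9 K.
ΔT = T₂ − T₁ = -14.99 K.

-15.0 K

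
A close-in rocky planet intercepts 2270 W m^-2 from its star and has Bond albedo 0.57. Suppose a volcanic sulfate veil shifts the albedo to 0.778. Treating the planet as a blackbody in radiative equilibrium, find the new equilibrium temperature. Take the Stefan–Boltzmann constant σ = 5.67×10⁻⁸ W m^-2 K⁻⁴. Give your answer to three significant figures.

217 K

New equilibrium: T₂ = [(1−0.778)·2270/(4σ)]^(1/4) = 217.1 K.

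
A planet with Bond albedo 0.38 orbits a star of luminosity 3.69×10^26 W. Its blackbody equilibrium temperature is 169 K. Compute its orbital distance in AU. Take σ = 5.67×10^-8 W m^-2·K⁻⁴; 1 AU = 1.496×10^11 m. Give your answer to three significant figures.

Required flux: S = 4σT⁴/(1−α) = 298.4 W m^-2.
Then d = [L/(4πS)]^(1/2) = 3.137×10^11 m, i.e. 2.097 AU.

2.10 AU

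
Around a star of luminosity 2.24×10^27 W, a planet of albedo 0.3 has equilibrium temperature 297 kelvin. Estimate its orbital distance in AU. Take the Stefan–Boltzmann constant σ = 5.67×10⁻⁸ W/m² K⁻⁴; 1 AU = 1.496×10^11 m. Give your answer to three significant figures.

The flux needed for this T is 4σT⁴/(1−0.3) = 2521 W/m².
From L = 4πd²S, d = √(2.24×10^27/(4π·2521)) = 2.659×10^11 m = 1.777 AU.

1.78 AU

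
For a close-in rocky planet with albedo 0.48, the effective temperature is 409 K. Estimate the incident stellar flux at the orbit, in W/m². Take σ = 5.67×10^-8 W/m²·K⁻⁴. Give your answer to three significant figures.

Invert the energy balance for S: S = 4σT⁴/(1−α).
The emitted flux is σT⁴ = 1587 W/m².
So S = 4×1587/(1−0.48) = 12200 W/m².

12200 W/m²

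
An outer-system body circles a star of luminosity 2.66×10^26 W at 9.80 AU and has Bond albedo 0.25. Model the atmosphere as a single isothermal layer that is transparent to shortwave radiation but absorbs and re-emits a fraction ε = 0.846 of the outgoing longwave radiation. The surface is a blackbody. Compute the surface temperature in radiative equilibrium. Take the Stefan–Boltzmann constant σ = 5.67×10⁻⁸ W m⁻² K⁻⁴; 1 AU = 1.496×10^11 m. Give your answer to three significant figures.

Orbital distance: d = 9.80 AU = 1.466×10^12 m.
S = L/(4πd²) = 9.848 W m⁻².
The planet radiates to space at T_e = [S(1−α)/(4σ)]^(1/4) = 75.54 K.
For a single slab of emissivity ε, T_s⁴ = 2T_e⁴/(2−ε); thus T_s = 75.54·(1.733)^(1/4) = 86.68 K.

86.7 K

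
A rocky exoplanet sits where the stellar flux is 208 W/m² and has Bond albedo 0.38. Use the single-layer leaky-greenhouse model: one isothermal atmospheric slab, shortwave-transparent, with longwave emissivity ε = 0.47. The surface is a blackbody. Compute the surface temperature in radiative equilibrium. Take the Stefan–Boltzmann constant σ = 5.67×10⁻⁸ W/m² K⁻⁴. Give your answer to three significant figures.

165 K

The planet radiates to space at T_e = [S(1−α)/(4σ)]^(1/4) = 154.4 K.
For a single slab of emissivity ε, T_s⁴ = 2T_e⁴/(2−ε); thus T_s = 154.4·(1.307)^(1/4) = 165.1 K.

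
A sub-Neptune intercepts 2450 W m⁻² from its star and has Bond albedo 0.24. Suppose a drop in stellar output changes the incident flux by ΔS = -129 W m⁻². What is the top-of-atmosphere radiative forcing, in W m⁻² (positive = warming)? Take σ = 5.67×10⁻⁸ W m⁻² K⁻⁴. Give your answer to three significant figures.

TOA radiative forcing: ΔF = (1−α)ΔS/4 = 0.76·(-129)/4 = -24.51 W m⁻².

-24.5 W m⁻²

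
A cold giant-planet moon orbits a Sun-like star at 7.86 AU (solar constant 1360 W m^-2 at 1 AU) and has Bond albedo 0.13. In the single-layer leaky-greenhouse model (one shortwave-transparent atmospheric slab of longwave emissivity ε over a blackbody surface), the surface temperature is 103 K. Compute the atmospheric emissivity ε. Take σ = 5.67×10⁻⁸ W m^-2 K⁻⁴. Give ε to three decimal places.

Irradiance scales as 1/d², so S = 1360 W m^-2 × (1/7.86)² = 22.01 W m^-2.
Effective temperature: T_e = [S(1−α)/(4σ)]^(1/4) = 95.86 K.
Since (2−ε)/2 = (T_e/T_s)⁴ = 0.7503, ε = 0.4994.

0.499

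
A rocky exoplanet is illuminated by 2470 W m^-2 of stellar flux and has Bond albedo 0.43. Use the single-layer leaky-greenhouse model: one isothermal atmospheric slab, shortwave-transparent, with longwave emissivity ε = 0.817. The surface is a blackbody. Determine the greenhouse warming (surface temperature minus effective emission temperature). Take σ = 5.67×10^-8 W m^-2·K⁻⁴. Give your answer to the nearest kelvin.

At the top of the atmosphere, σT_e⁴ = S(1−α)/4 = 352.0 W m^-2, giving T_e = 280.7 K.
For a single slab of emissivity ε, T_s⁴ = 2T_e⁴/(2−ε); thus T_s = 280.7·(1.691)^(1/4) = 320.1 K.
Greenhouse warming: T_s − T_e = 39.38 K.

39 K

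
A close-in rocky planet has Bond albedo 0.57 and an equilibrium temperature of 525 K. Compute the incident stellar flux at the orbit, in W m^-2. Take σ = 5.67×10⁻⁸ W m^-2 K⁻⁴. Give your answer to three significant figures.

40100 W m^-2

Invert the energy balance for S: S = 4σT⁴/(1−α).
The emitted flux is σT⁴ = 4307 W m^-2.
So S = 4×4307/(1−0.57) = 40070 W m^-2.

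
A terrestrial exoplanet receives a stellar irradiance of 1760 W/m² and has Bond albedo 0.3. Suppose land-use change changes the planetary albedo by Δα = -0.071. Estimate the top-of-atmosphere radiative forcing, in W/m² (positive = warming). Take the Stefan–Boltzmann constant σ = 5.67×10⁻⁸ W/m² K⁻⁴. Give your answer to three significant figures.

TOA radiative forcing: ΔF = −S·Δα/4 = −1760·(-0.071)/4 = 31.24 W/m².

31.2 W/m²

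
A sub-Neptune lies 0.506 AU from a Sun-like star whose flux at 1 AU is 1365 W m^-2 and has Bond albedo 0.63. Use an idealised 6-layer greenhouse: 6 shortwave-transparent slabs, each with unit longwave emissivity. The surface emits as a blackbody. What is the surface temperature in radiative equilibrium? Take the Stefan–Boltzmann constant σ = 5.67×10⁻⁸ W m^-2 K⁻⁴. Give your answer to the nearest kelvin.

497 K

Flux at the orbit: S = 1365/(0.506)² = 5331 W m^-2.
Top-of-atmosphere balance: σT_e⁴ = S(1−α)/4 = 493.1 W m^-2 → T_e = 305.4 K.
Layer-by-layer balance gives σT_s⁴ = (N+1)σT_e⁴, so T_s = 7^¼·305.4 = 496.7 K.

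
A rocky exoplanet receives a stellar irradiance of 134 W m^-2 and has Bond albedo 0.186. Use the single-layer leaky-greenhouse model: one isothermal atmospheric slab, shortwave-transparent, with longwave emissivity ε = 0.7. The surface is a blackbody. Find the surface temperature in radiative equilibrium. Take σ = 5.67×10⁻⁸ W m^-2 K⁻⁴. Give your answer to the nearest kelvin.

Effective emission temperature (TOA balance): σT_e⁴ = S(1−α)/4 = 27.27 W m^-2 → T_e = 148.1 K.
Surface balance with a leaky layer gives σT_s⁴ = σT_e⁴·2/(2−ε), so T_s = T_e·[2/(2−0.7)]^(1/4) = 164.9 K.

165 K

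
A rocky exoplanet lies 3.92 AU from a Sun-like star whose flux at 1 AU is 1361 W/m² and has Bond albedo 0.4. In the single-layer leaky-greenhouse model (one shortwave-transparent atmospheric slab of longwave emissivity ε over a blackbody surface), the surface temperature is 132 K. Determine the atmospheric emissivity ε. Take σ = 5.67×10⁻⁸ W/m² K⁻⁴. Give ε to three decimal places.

0.456

Irradiance scales as 1/d², so S = 1361 W/m² × (1/3.92)² = 88.57 W/m².
TOA balance gives T_e = 123.7 K.
Inverting T_s⁴ = 2T_e⁴/(2−ε): (T_e/T_s)⁴ = 0.7718, so ε = 2(1 − 0.7718) = 0.4564.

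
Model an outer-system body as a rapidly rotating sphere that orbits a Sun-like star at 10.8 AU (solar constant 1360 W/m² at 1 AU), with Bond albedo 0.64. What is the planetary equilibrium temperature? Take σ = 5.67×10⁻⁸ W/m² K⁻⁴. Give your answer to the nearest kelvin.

66 kelvin

By the inverse-square law, S = 1360/10.8² = 11.66 W/m².
The planet absorbs (1−α)S over its disc πR² and re-emits over 4πR², so the mean absorbed flux is (1−0.64)·11.66/4 = 1.049 W/m².
Set σT⁴ = 1.049 → T = (1.049/σ)^(1/4) = 65.59 K.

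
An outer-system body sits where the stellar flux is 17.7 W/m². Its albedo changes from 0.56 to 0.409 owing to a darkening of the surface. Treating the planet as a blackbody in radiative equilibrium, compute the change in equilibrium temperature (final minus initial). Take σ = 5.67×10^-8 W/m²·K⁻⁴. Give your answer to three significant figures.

Initial: T₁ = [S(1−0.56)/(4σ)]^(1/4) = 76.55 K.
Final:   T₂ = [S(1−0.409)/(4σ)]^(1/4) = 82.41 K.
Change: 82.41 − 76.55 = 5.860 K.

5.86 K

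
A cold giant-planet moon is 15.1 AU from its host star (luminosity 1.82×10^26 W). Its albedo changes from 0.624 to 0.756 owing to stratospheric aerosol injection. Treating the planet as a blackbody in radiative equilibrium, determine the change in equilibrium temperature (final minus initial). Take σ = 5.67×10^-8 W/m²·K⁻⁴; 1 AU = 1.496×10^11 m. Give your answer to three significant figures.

Orbital distance: d = 15.1 AU = 2.259×10^12 m.
S = L/(4πd²) = 2.838 W/m².
With α = 0.624, T₁ = 46.57 K.
With α = 0.756, T₂ = 41.80 K.
Change: 41.80 − 46.57 = -4.772 K.

-4.77 K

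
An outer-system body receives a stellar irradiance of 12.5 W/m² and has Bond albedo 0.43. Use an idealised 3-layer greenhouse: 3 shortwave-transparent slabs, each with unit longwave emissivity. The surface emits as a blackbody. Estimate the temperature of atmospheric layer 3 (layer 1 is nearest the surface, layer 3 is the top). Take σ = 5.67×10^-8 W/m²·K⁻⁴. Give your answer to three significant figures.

OLR = S(1−α)/4 = 1.781 W/m²; the top layer radiates at T_e = 74.87 K.
Each opaque layer satisfies 2T_j⁴ = T_{j−1}⁴ + T_{j+1}⁴, giving T_k⁴ = (N+1−k)T_e⁴.
With k = 3: T_3 = (3+1−3)^¼·74.87 K = 74.87 K.

74.9 kelvin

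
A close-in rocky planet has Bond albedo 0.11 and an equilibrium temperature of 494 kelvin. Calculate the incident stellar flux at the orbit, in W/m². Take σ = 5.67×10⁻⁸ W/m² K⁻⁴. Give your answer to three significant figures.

From S(1−α)/4 = σT⁴: S = 4σT⁴/(1−α).
The emitted flux is σT⁴ = 3377 W/m².
S = 4·3377/0.89 = 15180 W/m².

15200 W/m²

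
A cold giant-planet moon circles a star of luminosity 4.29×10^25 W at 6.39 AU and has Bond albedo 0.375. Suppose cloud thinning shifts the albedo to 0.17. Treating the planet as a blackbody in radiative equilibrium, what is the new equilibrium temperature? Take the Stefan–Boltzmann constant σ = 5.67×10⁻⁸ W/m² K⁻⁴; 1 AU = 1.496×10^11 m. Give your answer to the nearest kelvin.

Orbital distance: d = 6.39 AU = 9.559×10^11 m.
Spreading L over a sphere of radius d: S = 4.29×10^25/(4π·9.56×10^11²) = 3.736 W/m².
T₂ = [S(1−α₂)/(4σ)]^(1/4) = [3.736·0.83/(4σ)]^(1/4) = 60.81 K.

61 K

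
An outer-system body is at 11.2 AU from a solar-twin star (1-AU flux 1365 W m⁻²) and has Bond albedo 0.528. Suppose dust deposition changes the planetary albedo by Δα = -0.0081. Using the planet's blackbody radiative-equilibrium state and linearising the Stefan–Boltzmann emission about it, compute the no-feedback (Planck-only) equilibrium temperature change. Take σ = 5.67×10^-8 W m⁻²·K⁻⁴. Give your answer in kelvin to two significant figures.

By the inverse-square law, S = 1365/11.2² = 10.88 W m⁻².
Reference equilibrium: T_e = [S(1−α)/(4σ)]^(1/4) = 68.98 K.
ΔF = −(S/4)Δα = −(10.88/4)×(-0.0081) = 0.02204 W m⁻².
Planck response: λ_P = 4σT_e³ = 4·5.67×10⁻⁸·(68.98)³ = 0.07445 W m⁻²/K.
Hence the no-feedback warming is ΔF/(4σT_e³) = 0.296 K.

0.30 K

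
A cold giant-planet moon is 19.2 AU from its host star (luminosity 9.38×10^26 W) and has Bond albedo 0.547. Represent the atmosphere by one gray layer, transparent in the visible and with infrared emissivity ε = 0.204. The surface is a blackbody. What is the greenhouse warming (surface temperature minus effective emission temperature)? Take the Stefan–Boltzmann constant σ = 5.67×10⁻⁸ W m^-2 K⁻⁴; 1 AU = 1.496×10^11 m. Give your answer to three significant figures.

1.78 K

d = 19.2 × 1.496×10^11 m = 2.872×10^12 m.
Flux at the orbit: S = L/(4πd²) = 9.38×10^26/(4π·(2.87×10^12)²) = 9.047 W m^-2.
At the top of the atmosphere, σT_e⁴ = S(1−α)/4 = 1.025 W m^-2, giving T_e = 65.20 K.
Surface balance with a leaky layer gives σT_s⁴ = σT_e⁴·2/(2−ε), so T_s = T_e·[2/(2−0.204)]^(1/4) = 66.98 K.
T_s − T_e = 66.98 − 65.20 = 1.777 K.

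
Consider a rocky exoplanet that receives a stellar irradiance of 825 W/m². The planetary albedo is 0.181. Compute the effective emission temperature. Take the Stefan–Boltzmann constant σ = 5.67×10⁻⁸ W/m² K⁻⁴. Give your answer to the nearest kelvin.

234 kelvin

The planet absorbs (1−α)S over its disc πR² and re-emits over 4πR², so the mean absorbed flux is (1−0.181)·825.0/4 = 168.9 W/m².
Set σT⁴ = 168.9 → T = (168.9/σ)^(1/4) = 233.6 K.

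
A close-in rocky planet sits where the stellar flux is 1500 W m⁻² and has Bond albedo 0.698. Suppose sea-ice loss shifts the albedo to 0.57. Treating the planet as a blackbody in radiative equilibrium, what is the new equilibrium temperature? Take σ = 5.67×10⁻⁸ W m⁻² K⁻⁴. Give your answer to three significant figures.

231 K

T₂ = [S(1−α₂)/(4σ)]^(1/4) = [1500·0.43/(4σ)]^(1/4) = 230.9 K.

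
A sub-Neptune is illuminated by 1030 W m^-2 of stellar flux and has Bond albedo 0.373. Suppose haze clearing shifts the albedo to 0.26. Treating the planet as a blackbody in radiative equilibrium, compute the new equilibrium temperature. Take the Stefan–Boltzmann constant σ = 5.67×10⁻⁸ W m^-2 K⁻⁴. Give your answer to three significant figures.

241 kelvin

New equilibrium: T₂ = [(1−0.26)·1030/(4σ)]^(1/4) = 240.8 K.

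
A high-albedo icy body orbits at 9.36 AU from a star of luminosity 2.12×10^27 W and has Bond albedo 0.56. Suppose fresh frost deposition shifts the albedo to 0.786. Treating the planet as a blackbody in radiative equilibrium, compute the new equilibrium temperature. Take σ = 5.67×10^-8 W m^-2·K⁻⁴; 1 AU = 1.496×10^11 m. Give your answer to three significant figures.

94.9 kelvin

Orbital distance: d = 9.36 AU = 1.400×10^12 m.
Flux at the orbit: S = L/(4πd²) = 2.12×10^27/(4π·(1.40×10^12)²) = 86.04 W m^-2.
New equilibrium: T₂ = [(1−0.786)·86.04/(4σ)]^(1/4) = 94.92 K.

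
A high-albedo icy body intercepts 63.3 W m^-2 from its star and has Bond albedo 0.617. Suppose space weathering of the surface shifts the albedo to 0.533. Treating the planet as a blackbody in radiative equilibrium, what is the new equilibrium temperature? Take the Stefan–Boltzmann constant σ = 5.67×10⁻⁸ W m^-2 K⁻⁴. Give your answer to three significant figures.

107 K

New equilibrium: T₂ = [(1−0.533)·63.30/(4σ)]^(1/4) = 106.8 K.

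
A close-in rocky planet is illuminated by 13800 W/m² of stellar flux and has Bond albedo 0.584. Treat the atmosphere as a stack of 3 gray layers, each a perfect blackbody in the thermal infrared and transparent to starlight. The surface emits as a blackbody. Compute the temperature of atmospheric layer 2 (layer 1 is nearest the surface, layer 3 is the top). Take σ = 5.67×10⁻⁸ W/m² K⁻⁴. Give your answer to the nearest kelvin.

474 K

The effective emission temperature is T_e = [S(1−α)/(4σ)]^¼ = 398.9 K.
Each opaque layer satisfies 2T_j⁴ = T_{j−1}⁴ + T_{j+1}⁴, giving T_k⁴ = (N+1−k)T_e⁴.
T_2 = (2)^(1/4)·398.9 = 474.3 K.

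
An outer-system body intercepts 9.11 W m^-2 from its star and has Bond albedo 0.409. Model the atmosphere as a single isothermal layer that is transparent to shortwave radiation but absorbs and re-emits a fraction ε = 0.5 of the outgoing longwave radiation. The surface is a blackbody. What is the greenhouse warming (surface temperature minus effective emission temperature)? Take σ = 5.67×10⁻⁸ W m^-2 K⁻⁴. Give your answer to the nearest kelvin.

Effective emission temperature (TOA balance): σT_e⁴ = S(1−α)/4 = 1.346 W m^-2 → T_e = 69.80 K.
For a single slab of emissivity ε, T_s⁴ = 2T_e⁴/(2−ε); thus T_s = 69.80·(1.333)^(1/4) = 75.01 K.
Greenhouse warming: T_s − T_e = 5.205 K.

5 K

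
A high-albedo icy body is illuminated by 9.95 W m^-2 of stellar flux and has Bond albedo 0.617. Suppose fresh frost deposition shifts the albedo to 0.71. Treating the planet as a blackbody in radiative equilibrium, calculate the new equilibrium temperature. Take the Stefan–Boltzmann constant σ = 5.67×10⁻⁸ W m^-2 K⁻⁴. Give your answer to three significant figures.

With the new albedo, S(1−α₂)/4 = 0.7214 W m^-2, so T₂ = 59.72 K.

59.7 K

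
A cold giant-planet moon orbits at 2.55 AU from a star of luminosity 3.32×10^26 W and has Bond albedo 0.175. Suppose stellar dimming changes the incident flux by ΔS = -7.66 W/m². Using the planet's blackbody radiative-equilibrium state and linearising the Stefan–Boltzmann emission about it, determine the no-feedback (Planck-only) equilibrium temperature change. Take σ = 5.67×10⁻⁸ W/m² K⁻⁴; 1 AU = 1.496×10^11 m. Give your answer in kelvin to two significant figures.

-1.7 K

Orbital distance: d = 2.55 AU = 3.815×10^11 m.
Flux at the orbit: S = L/(4πd²) = 3.32×10^26/(4π·(3.81×10^11)²) = 181.5 W/m².
The baseline emission temperature is T_e = 160.3 K.
Only a fraction (1−α) is absorbed and it's spread over 4πR², so ΔF = (1−α)ΔS/4 = -1.580 W/m².
The Planck feedback parameter is 4σT_e³ = 0.9343 W/m²/K.
Hence the no-feedback warming is ΔF/(4σT_e³) = -1.69 K.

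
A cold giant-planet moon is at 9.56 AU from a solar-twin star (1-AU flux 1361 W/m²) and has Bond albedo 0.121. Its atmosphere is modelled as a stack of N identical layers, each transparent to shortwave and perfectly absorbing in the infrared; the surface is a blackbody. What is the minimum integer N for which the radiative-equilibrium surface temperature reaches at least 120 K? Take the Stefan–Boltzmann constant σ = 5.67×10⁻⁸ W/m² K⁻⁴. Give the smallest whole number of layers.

By the inverse-square law, S = 1361/9.56² = 14.89 W/m².
The effective emission temperature is T_e = [S(1−α)/(4σ)]^¼ = 87.16 K.
Since T_s⁴ = (N+1)T_e⁴, we need N ≥ (T_s/T_e)⁴ − 1 = 2.593.
The minimum whole number is N = 3.

3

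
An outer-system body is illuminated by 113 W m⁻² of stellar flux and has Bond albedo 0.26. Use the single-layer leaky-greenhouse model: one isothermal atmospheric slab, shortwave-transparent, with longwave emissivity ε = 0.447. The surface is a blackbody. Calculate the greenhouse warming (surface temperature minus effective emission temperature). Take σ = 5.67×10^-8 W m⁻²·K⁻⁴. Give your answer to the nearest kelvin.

9 kelvin

At the top of the atmosphere, σT_e⁴ = S(1−α)/4 = 20.91 W m⁻², giving T_e = 138.6 K.
Surface balance with a leaky layer gives σT_s⁴ = σT_e⁴·2/(2−ε), so T_s = T_e·[2/(2−0.447)]^(1/4) = 147.6 K.
The atmosphere warms the surface by 9.046 K.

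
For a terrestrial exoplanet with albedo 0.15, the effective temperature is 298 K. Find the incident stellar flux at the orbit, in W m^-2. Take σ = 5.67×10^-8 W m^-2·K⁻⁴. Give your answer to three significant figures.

2100 W m^-2

From S(1−α)/4 = σT⁴: S = 4σT⁴/(1−α).
The emitted flux is σT⁴ = 447.1 W m^-2.
So S = 4×447.1/(1−0.15) = 2104 W m^-2.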